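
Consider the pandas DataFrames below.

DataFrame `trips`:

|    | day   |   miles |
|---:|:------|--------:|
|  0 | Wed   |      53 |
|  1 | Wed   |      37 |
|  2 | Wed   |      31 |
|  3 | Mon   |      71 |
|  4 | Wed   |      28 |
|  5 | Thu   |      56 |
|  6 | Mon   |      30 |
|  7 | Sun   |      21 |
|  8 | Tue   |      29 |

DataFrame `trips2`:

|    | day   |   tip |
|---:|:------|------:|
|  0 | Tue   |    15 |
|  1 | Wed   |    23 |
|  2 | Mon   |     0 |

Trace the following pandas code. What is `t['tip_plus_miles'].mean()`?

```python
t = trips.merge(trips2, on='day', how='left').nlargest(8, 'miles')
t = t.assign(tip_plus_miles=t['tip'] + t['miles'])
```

55.1428571429

merge on 'day' (how='left') → 9 rows:
   day  miles   tip
0  Wed     53  23.0
1  Wed     37  23.0
2  Wed     31  23.0
3  Mon     71   0.0
4  Wed     28  23.0
5  Thu     56   NaN
6  Mon     30   0.0
7  Sun     21   NaN
8  Tue     29  15.0
take 8 rows with largest miles:
   day  miles   tip
3  Mon     71   0.0
5  Thu     56   NaN
0  Wed     53  23.0
1  Wed     37  23.0
2  Wed     31  23.0
6  Mon     30   0.0
8  Tue     29  15.0
4  Wed     28  23.0
add column tip_plus_miles = t['tip'] + t['miles']:
   day  miles   tip  tip_plus_miles
3  Mon     71   0.0            71.0
5  Thu     56   NaN             NaN
0  Wed     53  23.0            76.0
1  Wed     37  23.0            60.0
2  Wed     31  23.0            54.0
6  Mon     30   0.0            30.0
8  Tue     29  15.0            44.0
4  Wed     28  23.0            51.0
Then the mean of column 'tip_plus_miles': 55.1428571429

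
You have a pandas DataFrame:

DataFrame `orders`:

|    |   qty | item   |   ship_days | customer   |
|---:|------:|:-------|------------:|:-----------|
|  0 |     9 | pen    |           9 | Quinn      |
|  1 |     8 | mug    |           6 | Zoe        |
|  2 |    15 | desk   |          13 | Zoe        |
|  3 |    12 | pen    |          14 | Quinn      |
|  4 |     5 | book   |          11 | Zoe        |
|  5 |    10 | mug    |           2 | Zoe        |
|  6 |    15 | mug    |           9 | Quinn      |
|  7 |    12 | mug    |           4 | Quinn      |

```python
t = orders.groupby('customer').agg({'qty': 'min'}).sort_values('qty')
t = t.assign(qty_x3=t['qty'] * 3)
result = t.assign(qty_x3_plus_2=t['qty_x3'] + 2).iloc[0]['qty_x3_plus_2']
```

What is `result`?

17

group by customer, min of qty:
          qty
customer     
Quinn       9
Zoe         5
sort by qty:
          qty
customer     
Zoe         5
Quinn       9
add column qty_x3 = t['qty'] * 3:
          qty  qty_x3
customer             
Zoe         5      15
Quinn       9      27
add column qty_x3_plus_2 = t['qty_x3'] + 2:
          qty  qty_x3  qty_x3_plus_2
customer                            
Zoe         5      15             17
Quinn       9      27             29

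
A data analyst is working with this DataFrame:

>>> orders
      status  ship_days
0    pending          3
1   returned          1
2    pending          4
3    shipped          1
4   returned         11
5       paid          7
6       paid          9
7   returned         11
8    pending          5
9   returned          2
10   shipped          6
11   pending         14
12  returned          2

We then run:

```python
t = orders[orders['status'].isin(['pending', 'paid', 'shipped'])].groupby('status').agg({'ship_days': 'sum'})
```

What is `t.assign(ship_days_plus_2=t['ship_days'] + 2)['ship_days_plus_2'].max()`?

filter rows where status in ['pending', 'paid', 'shipped']:
     status  ship_days
0   pending          3
2   pending          4
3   shipped          1
5      paid          7
6      paid          9
8   pending          5
10  shipped          6
11  pending         14
group by status, sum of ship_days:
         ship_days
status            
paid            16
pending         26
shipped          7
add column ship_days_plus_2 = t['ship_days'] + 2:
         ship_days  ship_days_plus_2
status                              
paid            16                18
pending         26                28
shipped          7                 9

28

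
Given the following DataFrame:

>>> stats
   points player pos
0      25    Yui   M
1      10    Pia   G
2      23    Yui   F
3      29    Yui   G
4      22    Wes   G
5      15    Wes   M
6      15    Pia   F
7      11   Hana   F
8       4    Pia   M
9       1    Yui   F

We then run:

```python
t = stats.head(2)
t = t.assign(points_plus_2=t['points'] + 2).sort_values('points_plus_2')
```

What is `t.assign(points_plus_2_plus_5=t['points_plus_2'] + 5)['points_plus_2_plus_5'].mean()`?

24.5

take first 2 rows:
   points player pos
0      25    Yui   M
1      10    Pia   G
add column points_plus_2 = t['points'] + 2:
   points player pos  points_plus_2
0      25    Yui   M             27
1      10    Pia   G             12
sort by points_plus_2:
   points player pos  points_plus_2
1      10    Pia   G             12
0      25    Yui   M             27
add column points_plus_2_plus_5 = t['points_plus_2'] + 5:
   points player pos  points_plus_2  points_plus_2_plus_5
1      10    Pia   G             12                    17
0      25    Yui   M             27                    32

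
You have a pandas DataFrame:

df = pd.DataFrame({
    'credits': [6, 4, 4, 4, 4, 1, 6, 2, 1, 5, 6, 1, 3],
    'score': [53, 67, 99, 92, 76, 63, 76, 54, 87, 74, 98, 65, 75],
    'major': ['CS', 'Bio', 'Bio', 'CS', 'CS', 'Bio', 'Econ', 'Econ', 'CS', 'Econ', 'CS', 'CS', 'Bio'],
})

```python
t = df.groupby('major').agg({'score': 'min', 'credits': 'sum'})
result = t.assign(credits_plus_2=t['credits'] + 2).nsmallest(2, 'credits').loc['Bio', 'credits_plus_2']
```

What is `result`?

14

group by major: min(score), sum(credits):
       score  credits
major                
Bio       63       12
CS        53       22
Econ      54       13
add column credits_plus_2 = t['credits'] + 2:
       score  credits  credits_plus_2
major                                
Bio       63       12              14
CS        53       22              24
Econ      54       13              15
take 2 rows with smallest credits:
       score  credits  credits_plus_2
major                                
Bio       63       12              14
Econ      54       13              15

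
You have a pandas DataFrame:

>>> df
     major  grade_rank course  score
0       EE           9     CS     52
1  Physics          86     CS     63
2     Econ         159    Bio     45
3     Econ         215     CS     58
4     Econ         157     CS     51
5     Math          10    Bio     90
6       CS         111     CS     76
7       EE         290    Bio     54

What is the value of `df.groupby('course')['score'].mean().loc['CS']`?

group by course, mean of score:
course
Bio    63.0
CS     60.0
Name: score, dtype: float64

60.0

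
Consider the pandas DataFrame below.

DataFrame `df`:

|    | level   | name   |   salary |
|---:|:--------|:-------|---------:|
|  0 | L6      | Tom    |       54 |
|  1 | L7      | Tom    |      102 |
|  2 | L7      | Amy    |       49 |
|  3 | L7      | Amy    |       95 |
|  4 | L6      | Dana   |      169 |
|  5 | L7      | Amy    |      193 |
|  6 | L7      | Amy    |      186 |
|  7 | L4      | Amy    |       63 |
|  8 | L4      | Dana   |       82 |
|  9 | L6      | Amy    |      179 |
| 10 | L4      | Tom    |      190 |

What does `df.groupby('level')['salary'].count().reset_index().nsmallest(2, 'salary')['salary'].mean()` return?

3.0

group by level, count of salary:
level
L4    3
L6    3
L7    5
Name: salary, dtype: int64
reset_index():
  level  salary
0    L4       3
1    L6       3
2    L7       5
take 2 rows with smallest salary:
  level  salary
0    L4       3
1    L6       3
Hence 3.0.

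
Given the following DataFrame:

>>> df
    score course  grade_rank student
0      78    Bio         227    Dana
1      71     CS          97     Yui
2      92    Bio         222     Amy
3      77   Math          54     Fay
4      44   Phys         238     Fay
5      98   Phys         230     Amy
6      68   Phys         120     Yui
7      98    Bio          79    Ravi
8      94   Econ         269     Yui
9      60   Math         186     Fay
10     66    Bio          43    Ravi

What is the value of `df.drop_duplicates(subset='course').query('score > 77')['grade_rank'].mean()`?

248.0

drop duplicate course (keep=first):
   score course  grade_rank student
0     78    Bio         227    Dana
1     71     CS          97     Yui
3     77   Math          54     Fay
4     44   Phys         238     Fay
8     94   Econ         269     Yui
filter rows where score > 77:
   score course  grade_rank student
0     78    Bio         227    Dana
8     94   Econ         269     Yui
Finally, mean of column 'grade_rank' = 248.0.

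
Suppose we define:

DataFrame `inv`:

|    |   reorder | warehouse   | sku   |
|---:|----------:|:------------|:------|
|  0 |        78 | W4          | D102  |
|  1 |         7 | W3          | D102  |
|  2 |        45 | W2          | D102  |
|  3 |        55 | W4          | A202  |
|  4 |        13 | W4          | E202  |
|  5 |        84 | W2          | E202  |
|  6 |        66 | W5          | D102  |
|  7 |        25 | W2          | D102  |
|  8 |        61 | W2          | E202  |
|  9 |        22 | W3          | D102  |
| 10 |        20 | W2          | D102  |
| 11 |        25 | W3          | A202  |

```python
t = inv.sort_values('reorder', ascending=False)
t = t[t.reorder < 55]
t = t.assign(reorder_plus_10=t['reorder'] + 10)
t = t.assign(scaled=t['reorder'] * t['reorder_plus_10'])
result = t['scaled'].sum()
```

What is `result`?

sort by reorder descending:
    reorder warehouse   sku
5        84        W2  E202
0        78        W4  D102
6        66        W5  D102
8        61        W2  E202
3        55        W4  A202
2        45        W2  D102
7        25        W2  D102
11       25        W3  A202
9        22        W3  D102
10       20        W2  D102
4        13        W4  E202
1         7        W3  D102
filter rows where reorder < 55:
    reorder warehouse   sku
2        45        W2  D102
7        25        W2  D102
11       25        W3  A202
9        22        W3  D102
10       20        W2  D102
4        13        W4  E202
1         7        W3  D102
add column reorder_plus_10 = t['reorder'] + 10:
    reorder warehouse   sku  reorder_plus_10
2        45        W2  D102               55
7        25        W2  D102               35
11       25        W3  A202               35
9        22        W3  D102               32
10       20        W2  D102               30
4        13        W4  E202               23
1         7        W3  D102               17
add column scaled = t['reorder'] * t['reorder_plus_10']:
    reorder warehouse   sku  reorder_plus_10  scaled
2        45        W2  D102               55    2475
7        25        W2  D102               35     875
11       25        W3  A202               35     875
9        22        W3  D102               32     704
10       20        W2  D102               30     600
4        13        W4  E202               23     299
1         7        W3  D102               17     119
Then the sum of column 'scaled': 5947

5947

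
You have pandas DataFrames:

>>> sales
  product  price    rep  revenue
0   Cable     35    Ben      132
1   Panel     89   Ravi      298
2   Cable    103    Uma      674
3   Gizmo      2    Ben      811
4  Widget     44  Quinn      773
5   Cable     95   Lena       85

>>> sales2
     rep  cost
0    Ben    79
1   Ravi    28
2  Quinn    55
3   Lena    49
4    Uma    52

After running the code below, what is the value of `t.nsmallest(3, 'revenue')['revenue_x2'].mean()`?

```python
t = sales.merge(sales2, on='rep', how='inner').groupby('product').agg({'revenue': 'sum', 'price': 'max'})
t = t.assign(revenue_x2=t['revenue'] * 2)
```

1254.66666667

merge on 'rep' (how='inner') → 6 rows:
  product  price    rep  revenue  cost
0   Cable     35    Ben      132    79
1   Panel     89   Ravi      298    28
2   Cable    103    Uma      674    52
3   Gizmo      2    Ben      811    79
4  Widget     44  Quinn      773    55
5   Cable     95   Lena       85    49
group by product: sum(revenue), max(price):
         revenue  price
product                
Cable        891    103
Gizmo        811      2
Panel        298     89
Widget       773     44
add column revenue_x2 = t['revenue'] * 2:
         revenue  price  revenue_x2
product                            
Cable        891    103        1782
Gizmo        811      2        1622
Panel        298     89         596
Widget       773     44        1546
take 3 rows with smallest revenue:
         revenue  price  revenue_x2
product                            
Panel        298     89         596
Widget       773     44        1546
Gizmo        811      2        1622
Hence 1254.66666667.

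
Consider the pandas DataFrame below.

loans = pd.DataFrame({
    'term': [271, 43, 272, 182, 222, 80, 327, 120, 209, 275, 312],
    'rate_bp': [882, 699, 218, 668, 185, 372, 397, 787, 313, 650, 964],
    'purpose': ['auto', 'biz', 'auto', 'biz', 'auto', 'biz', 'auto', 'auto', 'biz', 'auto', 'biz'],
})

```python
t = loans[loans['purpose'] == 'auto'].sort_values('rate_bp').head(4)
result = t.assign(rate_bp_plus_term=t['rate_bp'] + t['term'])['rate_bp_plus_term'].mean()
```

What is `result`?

636.5

filter rows where purpose == 'auto':
   term  rate_bp purpose
0   271      882    auto
2   272      218    auto
4   222      185    auto
6   327      397    auto
7   120      787    auto
9   275      650    auto
sort by rate_bp:
   term  rate_bp purpose
4   222      185    auto
2   272      218    auto
6   327      397    auto
9   275      650    auto
7   120      787    auto
0   271      882    auto
take first 4 rows:
   term  rate_bp purpose
4   222      185    auto
2   272      218    auto
6   327      397    auto
9   275      650    auto
add column rate_bp_plus_term = t['rate_bp'] + t['term']:
   term  rate_bp purpose  rate_bp_plus_term
4   222      185    auto                407
2   272      218    auto                490
6   327      397    auto                724
9   275      650    auto                925
Taking the mean of column 'rate_bp_plus_term' gives 636.5.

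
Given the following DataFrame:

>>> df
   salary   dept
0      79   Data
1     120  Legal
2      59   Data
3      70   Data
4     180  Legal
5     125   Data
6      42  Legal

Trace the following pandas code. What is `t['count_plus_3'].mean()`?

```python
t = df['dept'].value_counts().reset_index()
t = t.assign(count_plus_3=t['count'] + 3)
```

value_counts of dept:
dept
Data     4
Legal    3
Name: count, dtype: int64
reset_index():
    dept  count
0   Data      4
1  Legal      3
add column count_plus_3 = t['count'] + 3:
    dept  count  count_plus_3
0   Data      4             7
1  Legal      3             6
Finally, mean of column 'count_plus_3' = 6.5.

6.5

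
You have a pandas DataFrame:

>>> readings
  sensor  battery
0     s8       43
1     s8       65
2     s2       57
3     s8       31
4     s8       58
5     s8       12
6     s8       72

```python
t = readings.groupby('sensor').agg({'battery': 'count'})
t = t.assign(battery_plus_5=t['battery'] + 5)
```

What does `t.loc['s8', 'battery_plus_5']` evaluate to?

group by sensor, count of battery:
        battery
sensor         
s2            1
s8            6
add column battery_plus_5 = t['battery'] + 5:
        battery  battery_plus_5
sensor                         
s2            1               6
s8            6              11
Reading off the value at row 's8', column 'battery_plus_5', we get 11.

11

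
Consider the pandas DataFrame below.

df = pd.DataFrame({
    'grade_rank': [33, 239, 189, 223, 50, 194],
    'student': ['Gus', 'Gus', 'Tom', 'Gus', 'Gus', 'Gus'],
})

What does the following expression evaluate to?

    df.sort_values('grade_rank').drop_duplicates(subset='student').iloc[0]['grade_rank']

33

sort by grade_rank:
   grade_rank student
0          33     Gus
4          50     Gus
2         189     Tom
5         194     Gus
3         223     Gus
1         239     Gus
drop duplicate student (keep=first):
   grade_rank student
0          33     Gus
2         189     Tom
So iloc[0]['grade_rank'] = 33.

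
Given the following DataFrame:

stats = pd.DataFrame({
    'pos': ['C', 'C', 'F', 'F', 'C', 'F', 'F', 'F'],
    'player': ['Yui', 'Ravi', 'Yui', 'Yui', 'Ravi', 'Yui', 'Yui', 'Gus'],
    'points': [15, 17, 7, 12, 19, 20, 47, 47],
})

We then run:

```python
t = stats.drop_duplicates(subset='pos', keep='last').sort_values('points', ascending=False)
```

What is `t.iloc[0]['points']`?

drop duplicate pos (keep=last):
  pos player  points
4   C   Ravi      19
7   F    Gus      47
sort by points descending:
  pos player  points
7   F    Gus      47
4   C   Ravi      19

47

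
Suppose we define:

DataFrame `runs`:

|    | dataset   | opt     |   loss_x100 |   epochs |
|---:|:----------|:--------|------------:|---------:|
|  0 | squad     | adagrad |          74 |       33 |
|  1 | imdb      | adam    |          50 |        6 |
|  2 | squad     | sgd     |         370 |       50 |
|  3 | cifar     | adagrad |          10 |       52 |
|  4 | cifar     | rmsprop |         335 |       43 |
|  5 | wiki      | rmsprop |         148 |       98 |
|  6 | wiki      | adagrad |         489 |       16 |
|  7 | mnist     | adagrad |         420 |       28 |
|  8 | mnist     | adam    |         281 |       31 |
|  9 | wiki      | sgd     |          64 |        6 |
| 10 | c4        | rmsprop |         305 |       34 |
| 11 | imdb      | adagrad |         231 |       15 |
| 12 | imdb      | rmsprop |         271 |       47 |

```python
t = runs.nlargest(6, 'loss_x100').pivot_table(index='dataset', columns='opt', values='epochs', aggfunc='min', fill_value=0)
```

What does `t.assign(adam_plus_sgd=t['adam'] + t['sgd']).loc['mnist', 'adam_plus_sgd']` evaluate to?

31

take 6 rows with largest loss_x100:
   dataset      opt  loss_x100  epochs
6     wiki  adagrad        489      16
7    mnist  adagrad        420      28
2    squad      sgd        370      50
4    cifar  rmsprop        335      43
10      c4  rmsprop        305      34
8    mnist     adam        281      31
pivot: rows=dataset, cols=opt, min(epochs):
opt      adagrad  adam  rmsprop  sgd
dataset                             
c4             0     0       34    0
cifar          0     0       43    0
mnist         28    31        0    0
squad          0     0        0   50
wiki          16     0        0    0
add column adam_plus_sgd = t['adam'] + t['sgd']:
opt      adagrad  adam  rmsprop  sgd  adam_plus_sgd
dataset                                            
c4             0     0       34    0              0
cifar          0     0       43    0              0
mnist         28    31        0    0             31
squad          0     0        0   50             50
wiki          16     0        0    0              0
So loc['mnist', 'adam_plus_sgd'] = 31.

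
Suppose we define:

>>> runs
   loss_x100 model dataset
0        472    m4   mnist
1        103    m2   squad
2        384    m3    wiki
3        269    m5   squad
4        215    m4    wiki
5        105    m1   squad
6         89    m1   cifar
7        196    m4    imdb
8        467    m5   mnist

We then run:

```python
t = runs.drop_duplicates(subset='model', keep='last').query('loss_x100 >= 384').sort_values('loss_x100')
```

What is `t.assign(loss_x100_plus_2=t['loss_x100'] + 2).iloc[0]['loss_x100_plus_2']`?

386

drop duplicate model (keep=last):
   loss_x100 model dataset
1        103    m2   squad
2        384    m3    wiki
6         89    m1   cifar
7        196    m4    imdb
8        467    m5   mnist
filter rows where loss_x100 >= 384:
   loss_x100 model dataset
2        384    m3    wiki
8        467    m5   mnist
sort by loss_x100:
   loss_x100 model dataset
2        384    m3    wiki
8        467    m5   mnist
add column loss_x100_plus_2 = t['loss_x100'] + 2:
   loss_x100 model dataset  loss_x100_plus_2
2        384    m3    wiki               386
8        467    m5   mnist               469
Then the value at position 0, column 'loss_x100_plus_2': 386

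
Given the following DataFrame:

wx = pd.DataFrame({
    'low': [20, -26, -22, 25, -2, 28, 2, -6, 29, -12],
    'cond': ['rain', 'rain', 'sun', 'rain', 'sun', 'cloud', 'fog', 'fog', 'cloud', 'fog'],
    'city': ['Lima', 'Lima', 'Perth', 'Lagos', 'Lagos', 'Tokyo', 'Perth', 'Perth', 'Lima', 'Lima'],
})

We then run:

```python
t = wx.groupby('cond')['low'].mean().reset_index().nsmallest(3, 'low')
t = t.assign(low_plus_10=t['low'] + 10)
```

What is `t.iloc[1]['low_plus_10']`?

group by cond, mean of low:
cond
cloud    28.500000
fog      -5.333333
rain      6.333333
sun     -12.000000
Name: low, dtype: float64
reset_index():
    cond        low
0  cloud  28.500000
1    fog  -5.333333
2   rain   6.333333
3    sun -12.000000
take 3 rows with smallest low:
   cond        low
3   sun -12.000000
1   fog  -5.333333
2  rain   6.333333
add column low_plus_10 = t['low'] + 10:
   cond        low  low_plus_10
3   sun -12.000000    -2.000000
1   fog  -5.333333     4.666667
2  rain   6.333333    16.333333

4.66666666667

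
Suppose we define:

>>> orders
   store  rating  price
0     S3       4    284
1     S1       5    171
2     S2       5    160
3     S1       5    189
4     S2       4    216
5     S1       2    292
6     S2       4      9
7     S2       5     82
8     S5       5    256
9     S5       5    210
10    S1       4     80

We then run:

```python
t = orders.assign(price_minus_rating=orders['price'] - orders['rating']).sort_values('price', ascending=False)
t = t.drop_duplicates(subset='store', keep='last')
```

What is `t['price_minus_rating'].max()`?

add column price_minus_rating = orders['price'] - orders['rating']:
   store  rating  price  price_minus_rating
0     S3       4    284                 280
1     S1       5    171                 166
2     S2       5    160                 155
3     S1       5    189                 184
4     S2       4    216                 212
5     S1       2    292                 290
6     S2       4      9                   5
7     S2       5     82                  77
8     S5       5    256                 251
9     S5       5    210                 205
10    S1       4     80                  76
sort by price descending:
   store  rating  price  price_minus_rating
5     S1       2    292                 290
0     S3       4    284                 280
8     S5       5    256                 251
4     S2       4    216                 212
9     S5       5    210                 205
3     S1       5    189                 184
1     S1       5    171                 166
2     S2       5    160                 155
7     S2       5     82                  77
10    S1       4     80                  76
6     S2       4      9                   5
drop duplicate store (keep=last):
   store  rating  price  price_minus_rating
0     S3       4    284                 280
9     S5       5    210                 205
10    S1       4     80                  76
6     S2       4      9                   5
The max of column 'price_minus_rating' is 280.

280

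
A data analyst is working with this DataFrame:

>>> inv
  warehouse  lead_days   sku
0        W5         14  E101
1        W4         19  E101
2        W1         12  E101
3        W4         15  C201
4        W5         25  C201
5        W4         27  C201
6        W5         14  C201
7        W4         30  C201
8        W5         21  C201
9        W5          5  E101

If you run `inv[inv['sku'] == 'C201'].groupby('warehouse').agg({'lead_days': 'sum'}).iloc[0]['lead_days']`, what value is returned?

72

filter rows where sku == 'C201':
  warehouse  lead_days   sku
3        W4         15  C201
4        W5         25  C201
5        W4         27  C201
6        W5         14  C201
7        W4         30  C201
8        W5         21  C201
group by warehouse, sum of lead_days:
           lead_days
warehouse           
W4                72
W5                60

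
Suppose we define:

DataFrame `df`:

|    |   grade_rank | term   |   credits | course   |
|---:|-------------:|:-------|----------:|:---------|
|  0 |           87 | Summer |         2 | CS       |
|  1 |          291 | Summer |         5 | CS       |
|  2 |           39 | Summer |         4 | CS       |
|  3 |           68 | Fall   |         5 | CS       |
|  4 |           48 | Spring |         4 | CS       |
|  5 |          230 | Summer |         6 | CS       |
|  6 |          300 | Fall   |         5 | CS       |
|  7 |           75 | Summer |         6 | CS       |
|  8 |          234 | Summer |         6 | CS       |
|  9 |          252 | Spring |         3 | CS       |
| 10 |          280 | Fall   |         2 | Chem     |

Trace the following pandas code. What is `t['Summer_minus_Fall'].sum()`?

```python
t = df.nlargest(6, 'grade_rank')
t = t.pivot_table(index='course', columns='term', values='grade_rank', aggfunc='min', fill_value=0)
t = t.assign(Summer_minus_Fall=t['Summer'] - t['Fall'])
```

take 6 rows with largest grade_rank:
    grade_rank    term  credits course
6          300    Fall        5     CS
1          291  Summer        5     CS
10         280    Fall        2   Chem
9          252  Spring        3     CS
8          234  Summer        6     CS
5          230  Summer        6     CS
pivot: rows=course, cols=term, min(grade_rank):
term    Fall  Spring  Summer
course                      
CS       300     252     230
Chem     280       0       0
add column Summer_minus_Fall = t['Summer'] - t['Fall']:
term    Fall  Spring  Summer  Summer_minus_Fall
course                                         
CS       300     252     230                -70
Chem     280       0       0               -280
Taking the sum of column 'Summer_minus_Fall' gives -350.

-350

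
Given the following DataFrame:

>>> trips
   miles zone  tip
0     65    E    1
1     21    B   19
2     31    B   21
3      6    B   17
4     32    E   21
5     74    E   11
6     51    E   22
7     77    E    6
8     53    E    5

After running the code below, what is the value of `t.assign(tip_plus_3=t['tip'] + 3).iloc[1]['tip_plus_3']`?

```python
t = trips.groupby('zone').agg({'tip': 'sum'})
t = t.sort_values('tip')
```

69

group by zone, sum of tip:
      tip
zone     
B      57
E      66
sort by tip:
      tip
zone     
B      57
E      66
add column tip_plus_3 = t['tip'] + 3:
      tip  tip_plus_3
zone                 
B      57          60
E      66          69
Then the value at position 1, column 'tip_plus_3': 69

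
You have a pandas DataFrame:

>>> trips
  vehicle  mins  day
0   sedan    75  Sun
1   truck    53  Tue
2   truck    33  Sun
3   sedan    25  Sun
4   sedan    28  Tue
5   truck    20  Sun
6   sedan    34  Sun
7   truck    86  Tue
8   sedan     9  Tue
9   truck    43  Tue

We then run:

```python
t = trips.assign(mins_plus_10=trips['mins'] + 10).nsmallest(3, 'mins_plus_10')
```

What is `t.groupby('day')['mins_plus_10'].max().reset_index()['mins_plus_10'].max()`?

add column mins_plus_10 = trips['mins'] + 10:
  vehicle  mins  day  mins_plus_10
0   sedan    75  Sun            85
1   truck    53  Tue            63
2   truck    33  Sun            43
3   sedan    25  Sun            35
4   sedan    28  Tue            38
5   truck    20  Sun            30
6   sedan    34  Sun            44
7   truck    86  Tue            96
8   sedan     9  Tue            19
9   truck    43  Tue            53
take 3 rows with smallest mins_plus_10:
  vehicle  mins  day  mins_plus_10
8   sedan     9  Tue            19
5   truck    20  Sun            30
3   sedan    25  Sun            35
group by day, max of mins_plus_10:
day
Sun    35
Tue    19
Name: mins_plus_10, dtype: int64
reset_index():
   day  mins_plus_10
0  Sun            35
1  Tue            19
max of column 'mins_plus_10' → 35

35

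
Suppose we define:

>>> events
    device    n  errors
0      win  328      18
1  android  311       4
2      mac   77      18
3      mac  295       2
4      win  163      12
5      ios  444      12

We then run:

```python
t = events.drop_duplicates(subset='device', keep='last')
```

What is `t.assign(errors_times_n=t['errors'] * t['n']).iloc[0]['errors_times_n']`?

drop duplicate device (keep=last):
    device    n  errors
1  android  311       4
3      mac  295       2
4      win  163      12
5      ios  444      12
add column errors_times_n = t['errors'] * t['n']:
    device    n  errors  errors_times_n
1  android  311       4            1244
3      mac  295       2             590
4      win  163      12            1956
5      ios  444      12            5328
Taking the value at position 0, column 'errors_times_n' gives 1244.

1244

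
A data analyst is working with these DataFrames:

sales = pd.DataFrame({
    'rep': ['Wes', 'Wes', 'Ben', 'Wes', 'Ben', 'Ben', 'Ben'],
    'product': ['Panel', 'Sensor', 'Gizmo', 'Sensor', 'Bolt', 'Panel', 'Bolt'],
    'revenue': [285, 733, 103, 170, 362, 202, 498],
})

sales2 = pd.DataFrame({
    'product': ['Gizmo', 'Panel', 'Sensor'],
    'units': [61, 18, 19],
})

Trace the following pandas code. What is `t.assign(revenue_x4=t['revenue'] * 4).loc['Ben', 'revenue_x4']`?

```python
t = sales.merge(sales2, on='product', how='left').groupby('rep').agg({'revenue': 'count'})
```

16

merge on 'product' (how='left') → 7 rows:
   rep product  revenue  units
0  Wes   Panel      285   18.0
1  Wes  Sensor      733   19.0
2  Ben   Gizmo      103   61.0
3  Wes  Sensor      170   19.0
4  Ben    Bolt      362    NaN
5  Ben   Panel      202   18.0
6  Ben    Bolt      498    NaN
group by rep, count of revenue:
     revenue
rep         
Ben        4
Wes        3
add column revenue_x4 = t['revenue'] * 4:
     revenue  revenue_x4
rep                     
Ben        4          16
Wes        3          12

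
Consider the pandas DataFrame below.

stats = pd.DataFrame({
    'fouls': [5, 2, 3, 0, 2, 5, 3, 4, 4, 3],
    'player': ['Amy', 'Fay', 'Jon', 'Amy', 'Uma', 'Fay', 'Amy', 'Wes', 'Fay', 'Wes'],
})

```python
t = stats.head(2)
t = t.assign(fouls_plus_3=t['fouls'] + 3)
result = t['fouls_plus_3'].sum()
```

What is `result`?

13

take first 2 rows:
   fouls player
0      5    Amy
1      2    Fay
add column fouls_plus_3 = t['fouls'] + 3:
   fouls player  fouls_plus_3
0      5    Amy             8
1      2    Fay             5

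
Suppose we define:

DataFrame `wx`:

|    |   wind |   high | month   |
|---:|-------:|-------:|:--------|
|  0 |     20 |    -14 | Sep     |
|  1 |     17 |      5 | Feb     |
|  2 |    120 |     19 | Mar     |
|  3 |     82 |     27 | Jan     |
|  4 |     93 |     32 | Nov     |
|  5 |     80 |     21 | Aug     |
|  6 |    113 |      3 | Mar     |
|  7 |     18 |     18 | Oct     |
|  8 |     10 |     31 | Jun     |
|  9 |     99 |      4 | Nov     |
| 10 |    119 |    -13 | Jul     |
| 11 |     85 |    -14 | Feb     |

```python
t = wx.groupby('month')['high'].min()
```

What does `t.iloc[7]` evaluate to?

18

group by month, min of high:
month
Aug    21
Feb   -14
Jan    27
Jul   -13
Jun    31
Mar     3
Nov     4
Oct    18
Sep   -14
Name: high, dtype: int64
Finally, value at position 7 = 18.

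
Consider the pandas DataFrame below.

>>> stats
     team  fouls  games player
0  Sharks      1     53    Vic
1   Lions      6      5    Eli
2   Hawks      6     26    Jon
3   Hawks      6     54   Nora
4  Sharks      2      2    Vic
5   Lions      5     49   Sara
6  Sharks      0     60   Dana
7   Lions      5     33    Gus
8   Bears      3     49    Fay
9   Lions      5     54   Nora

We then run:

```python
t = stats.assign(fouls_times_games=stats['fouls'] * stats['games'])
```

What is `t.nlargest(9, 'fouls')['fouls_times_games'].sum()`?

1394

add column fouls_times_games = stats['fouls'] * stats['games']:
     team  fouls  games player  fouls_times_games
0  Sharks      1     53    Vic                 53
1   Lions      6      5    Eli                 30
2   Hawks      6     26    Jon                156
3   Hawks      6     54   Nora                324
4  Sharks      2      2    Vic                  4
5   Lions      5     49   Sara                245
6  Sharks      0     60   Dana                  0
7   Lions      5     33    Gus                165
8   Bears      3     49    Fay                147
9   Lions      5     54   Nora                270
take 9 rows with largest fouls:
     team  fouls  games player  fouls_times_games
1   Lions      6      5    Eli                 30
2   Hawks      6     26    Jon                156
3   Hawks      6     54   Nora                324
5   Lions      5     49   Sara                245
7   Lions      5     33    Gus                165
9   Lions      5     54   Nora                270
8   Bears      3     49    Fay                147
4  Sharks      2      2    Vic                  4
0  Sharks      1     53    Vic                 53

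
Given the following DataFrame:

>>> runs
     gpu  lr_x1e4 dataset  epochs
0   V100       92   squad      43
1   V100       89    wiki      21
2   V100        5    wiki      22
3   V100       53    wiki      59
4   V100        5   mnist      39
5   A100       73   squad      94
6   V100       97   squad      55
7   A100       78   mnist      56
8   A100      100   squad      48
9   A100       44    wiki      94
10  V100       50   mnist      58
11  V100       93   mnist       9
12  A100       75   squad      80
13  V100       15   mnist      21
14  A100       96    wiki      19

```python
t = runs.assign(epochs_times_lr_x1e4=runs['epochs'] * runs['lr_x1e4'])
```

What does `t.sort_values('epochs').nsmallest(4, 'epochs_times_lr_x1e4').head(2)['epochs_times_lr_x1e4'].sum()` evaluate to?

add column epochs_times_lr_x1e4 = runs['epochs'] * runs['lr_x1e4']:
     gpu  lr_x1e4 dataset  epochs  epochs_times_lr_x1e4
0   V100       92   squad      43                  3956
1   V100       89    wiki      21                  1869
2   V100        5    wiki      22                   110
3   V100       53    wiki      59                  3127
4   V100        5   mnist      39                   195
5   A100       73   squad      94                  6862
6   V100       97   squad      55                  5335
7   A100       78   mnist      56                  4368
8   A100      100   squad      48                  4800
9   A100       44    wiki      94                  4136
10  V100       50   mnist      58                  2900
11  V100       93   mnist       9                   837
12  A100       75   squad      80                  6000
13  V100       15   mnist      21                   315
14  A100       96    wiki      19                  1824
sort by epochs:
     gpu  lr_x1e4 dataset  epochs  epochs_times_lr_x1e4
11  V100       93   mnist       9                   837
14  A100       96    wiki      19                  1824
1   V100       89    wiki      21                  1869
13  V100       15   mnist      21                   315
2   V100        5    wiki      22                   110
4   V100        5   mnist      39                   195
0   V100       92   squad      43                  3956
8   A100      100   squad      48                  4800
6   V100       97   squad      55                  5335
7   A100       78   mnist      56                  4368
10  V100       50   mnist      58                  2900
3   V100       53    wiki      59                  3127
12  A100       75   squad      80                  6000
5   A100       73   squad      94                  6862
9   A100       44    wiki      94                  4136
take 4 rows with smallest epochs_times_lr_x1e4:
     gpu  lr_x1e4 dataset  epochs  epochs_times_lr_x1e4
2   V100        5    wiki      22                   110
4   V100        5   mnist      39                   195
13  V100       15   mnist      21                   315
11  V100       93   mnist       9                   837
take first 2 rows:
    gpu  lr_x1e4 dataset  epochs  epochs_times_lr_x1e4
2  V100        5    wiki      22                   110
4  V100        5   mnist      39                   195
The sum of column 'epochs_times_lr_x1e4' is 305.

305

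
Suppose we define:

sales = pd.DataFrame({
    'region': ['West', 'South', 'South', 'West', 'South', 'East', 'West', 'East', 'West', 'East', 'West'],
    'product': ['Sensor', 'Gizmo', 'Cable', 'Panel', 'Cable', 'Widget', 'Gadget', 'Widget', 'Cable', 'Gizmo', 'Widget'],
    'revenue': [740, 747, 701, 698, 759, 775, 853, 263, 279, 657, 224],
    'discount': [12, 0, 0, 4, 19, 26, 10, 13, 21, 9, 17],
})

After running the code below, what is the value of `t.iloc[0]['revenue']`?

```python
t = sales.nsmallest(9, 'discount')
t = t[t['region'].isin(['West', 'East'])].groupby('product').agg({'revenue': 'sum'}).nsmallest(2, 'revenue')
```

487

take 9 rows with smallest discount:
   region product  revenue  discount
1   South   Gizmo      747         0
2   South   Cable      701         0
3    West   Panel      698         4
9    East   Gizmo      657         9
6    West  Gadget      853        10
0    West  Sensor      740        12
7    East  Widget      263        13
10   West  Widget      224        17
4   South   Cable      759        19
filter rows where region in ['West', 'East']:
   region product  revenue  discount
3    West   Panel      698         4
9    East   Gizmo      657         9
6    West  Gadget      853        10
0    West  Sensor      740        12
7    East  Widget      263        13
10   West  Widget      224        17
group by product, sum of revenue:
         revenue
product         
Gadget       853
Gizmo        657
Panel        698
Sensor       740
Widget       487
take 2 rows with smallest revenue:
         revenue
product         
Widget       487
Gizmo        657
Finally, value at position 0, column 'revenue' = 487.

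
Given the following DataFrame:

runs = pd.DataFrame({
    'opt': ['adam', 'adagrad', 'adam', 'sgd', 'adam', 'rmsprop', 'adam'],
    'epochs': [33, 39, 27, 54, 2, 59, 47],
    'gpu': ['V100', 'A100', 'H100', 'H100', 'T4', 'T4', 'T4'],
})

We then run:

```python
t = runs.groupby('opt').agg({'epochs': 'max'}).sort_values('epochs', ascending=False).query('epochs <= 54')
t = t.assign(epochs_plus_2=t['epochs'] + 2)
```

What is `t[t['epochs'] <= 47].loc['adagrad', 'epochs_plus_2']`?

group by opt, max of epochs:
         epochs
opt            
adagrad      39
adam         47
rmsprop      59
sgd          54
sort by epochs descending:
         epochs
opt            
rmsprop      59
sgd          54
adam         47
adagrad      39
filter rows where epochs <= 54:
         epochs
opt            
sgd          54
adam         47
adagrad      39
add column epochs_plus_2 = t['epochs'] + 2:
         epochs  epochs_plus_2
opt                           
sgd          54             56
adam         47             49
adagrad      39             41
filter rows where epochs <= 47:
         epochs  epochs_plus_2
opt                           
adam         47             49
adagrad      39             41
value at row 'adagrad', column 'epochs_plus_2' → 41

41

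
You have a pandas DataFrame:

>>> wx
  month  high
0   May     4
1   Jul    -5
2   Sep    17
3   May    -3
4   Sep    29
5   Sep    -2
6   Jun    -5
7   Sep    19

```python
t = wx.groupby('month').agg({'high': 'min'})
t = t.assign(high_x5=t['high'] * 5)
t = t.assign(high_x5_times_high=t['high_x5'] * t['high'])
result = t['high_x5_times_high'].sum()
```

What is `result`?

group by month, min of high:
       high
month      
Jul      -5
Jun      -5
May      -3
Sep      -2
add column high_x5 = t['high'] * 5:
       high  high_x5
month               
Jul      -5      -25
Jun      -5      -25
May      -3      -15
Sep      -2      -10
add column high_x5_times_high = t['high_x5'] * t['high']:
       high  high_x5  high_x5_times_high
month                                   
Jul      -5      -25                 125
Jun      -5      -25                 125
May      -3      -15                  45
Sep      -2      -10                  20
So sum() = 315.

315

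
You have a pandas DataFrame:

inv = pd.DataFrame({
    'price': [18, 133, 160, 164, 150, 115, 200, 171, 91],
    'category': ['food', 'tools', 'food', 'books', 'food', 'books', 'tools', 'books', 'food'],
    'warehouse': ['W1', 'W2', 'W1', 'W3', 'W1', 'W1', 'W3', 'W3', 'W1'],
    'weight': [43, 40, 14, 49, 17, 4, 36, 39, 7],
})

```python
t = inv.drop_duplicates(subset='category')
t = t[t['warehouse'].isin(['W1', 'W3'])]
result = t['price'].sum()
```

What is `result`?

drop duplicate category (keep=first):
   price category warehouse  weight
0     18     food        W1      43
1    133    tools        W2      40
3    164    books        W3      49
filter rows where warehouse in ['W1', 'W3']:
   price category warehouse  weight
0     18     food        W1      43
3    164    books        W3      49

182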